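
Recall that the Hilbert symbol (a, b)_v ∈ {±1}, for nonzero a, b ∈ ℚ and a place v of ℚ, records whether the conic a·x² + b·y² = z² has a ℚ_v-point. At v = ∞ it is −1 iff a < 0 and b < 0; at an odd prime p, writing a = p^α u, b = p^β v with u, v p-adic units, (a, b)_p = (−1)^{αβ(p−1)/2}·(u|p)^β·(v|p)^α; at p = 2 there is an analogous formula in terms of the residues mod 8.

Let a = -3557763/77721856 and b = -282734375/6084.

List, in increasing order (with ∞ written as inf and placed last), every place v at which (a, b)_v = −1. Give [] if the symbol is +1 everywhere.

[5, 11, 47, inf]

(a, b) ≡ (-3, -18095) mod (ℚ^×)²; places V = {2, 3, 5, 7, 11, 13, 19, 29, 47, ∞}.
(a,b)_2: α=-8, β=-2; u≡5, v≡1 (mod 8); ε(u)ε(v)=0·0, αω(v)=-8·0, βω(u)=-2·1; sum ≡ 0  ⇒  +1.
(a,b)_29: α=-2, u≡2; β=0, v≡1 (mod 29); (2|29)=-1, (1|29)=+1; sign (−1)^0·-1^0·+1^-2 = +1.
(a,b)_47: α=0, u≡39; β=1, v≡38 (mod 47); (39|47)=-1, (38|47)=-1; sign (−1)^0·-1^1·-1^0 = -1.
(a,b)_∞: sgn(-3)=−, sgn(-18095)=−, so -1.
(a,b)_13: α=0, u≡3; β=-2, v≡9 (mod 13); (3|13)=+1, (9|13)=+1; sign (−1)^0·+1^-2·+1^0 = +1.
(a,b)_7: α=0, u≡4; β=1, v≡5 (mod 7); (4|7)=+1, (5|7)=-1; sign (−1)^0·+1^1·-1^0 = +1.
(a,b)_3: α=5, u≡2; β=-2, v≡1 (mod 3); (2|3)=-1, (1|3)=+1; sign (−1)^0·-1^-2·+1^5 = +1.
(a,b)_19: α=-2, u≡9; β=0, v≡2 (mod 19); (9|19)=+1, (2|19)=-1; sign (−1)^0·+1^0·-1^-2 = +1.
(a,b)_11: α=4, u≡7; β=1, v≡3 (mod 11); (7|11)=-1, (3|11)=+1; sign (−1)^0·-1^1·+1^4 = -1.
(a,b)_5: α=0, u≡2; β=7, v≡4 (mod 5); (2|5)=-1, (4|5)=+1; sign (−1)^0·-1^7·+1^0 = -1.
Ram(-3, -18095) = {5, 11, 47, ∞}; no ℚ_5-point on the conic.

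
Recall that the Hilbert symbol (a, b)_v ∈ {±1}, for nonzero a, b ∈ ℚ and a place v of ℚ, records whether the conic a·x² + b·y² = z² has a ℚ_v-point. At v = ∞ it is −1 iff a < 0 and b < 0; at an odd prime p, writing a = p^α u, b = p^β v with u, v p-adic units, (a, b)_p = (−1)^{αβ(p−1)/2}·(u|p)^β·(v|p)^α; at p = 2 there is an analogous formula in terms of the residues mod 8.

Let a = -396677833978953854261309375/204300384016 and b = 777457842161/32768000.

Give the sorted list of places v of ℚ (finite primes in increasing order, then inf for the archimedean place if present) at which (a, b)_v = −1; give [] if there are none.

[11, 13]

(a, b) ≡ (-455, 5005) mod (ℚ^×)²; places V = {2, 5, 7, 11, 13, 17, 23, 29, 31, ∞}.
(a,b)_23: α=-2, u≡15; β=0, v≡7 (mod 23); (15|23)=-1, (7|23)=-1; sign (−1)^0·-1^0·-1^-2 = +1.
(a,b)_31: α=2, u≡19; β=4, v≡20 (mod 31); (19|31)=+1, (20|31)=+1; sign (−1)^0·+1^4·+1^2 = +1.
(a,b)_11: α=6, u≡6; β=1, v≡9 (mod 11); (6|11)=-1, (9|11)=+1; sign (−1)^0·-1^1·+1^6 = -1.
(a,b)_∞: sgn(-455)=−, sgn(5005)=+, so +1.
(a,b)_5: α=5, u≡1; β=-3, v≡4 (mod 5); (1|5)=+1, (4|5)=+1; sign (−1)^0·+1^-3·+1^5 = +1.
(a,b)_2: α=-4, β=-18; u≡1, v≡5 (mod 8); ε(u)ε(v)=0·0, αω(v)=-4·1, βω(u)=-18·0; sum ≡ 0  ⇒  +1.
(a,b)_29: α=2, u≡25; β=2, v≡8 (mod 29); (25|29)=+1, (8|29)=-1; sign (−1)^0·+1^2·-1^2 = +1.
(a,b)_13: α=3, u≡4; β=1, v≡6 (mod 13); (4|13)=+1, (6|13)=-1; sign (−1)^0·+1^1·-1^3 = -1.
(a,b)_7: α=9, u≡6; β=1, v≡2 (mod 7); (6|7)=-1, (2|7)=+1; sign (−1)^1·-1^1·+1^9 = +1.
(a,b)_17: α=-6, u≡1; β=0, v≡14 (mod 17); (1|17)=+1, (14|17)=-1; sign (−1)^0·+1^0·-1^-6 = +1.
|Ram(-455, 5005)| = 2, even; anisotropic at {11, 13}.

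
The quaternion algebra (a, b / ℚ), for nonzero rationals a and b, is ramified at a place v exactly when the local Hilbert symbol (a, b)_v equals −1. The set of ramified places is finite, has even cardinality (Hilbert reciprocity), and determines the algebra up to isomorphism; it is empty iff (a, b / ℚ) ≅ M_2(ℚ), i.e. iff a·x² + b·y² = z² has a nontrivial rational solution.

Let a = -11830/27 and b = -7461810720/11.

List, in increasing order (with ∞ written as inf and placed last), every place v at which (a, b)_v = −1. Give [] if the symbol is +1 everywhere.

(a, b) ≡ (-210, -7037030) mod (ℚ^×)²; places V = {2, 3, 5, 7, 11, 13, 19, 37, ∞}.
(a,b)_5: α=1, u≡2; β=1, v≡1 (mod 5); (2|5)=-1, (1|5)=+1; sign (−1)^0·-1^1·+1^1 = -1.
(a,b)_3: α=-3, u≡2; β=6, v≡1 (mod 3); (2|3)=-1, (1|3)=+1; sign (−1)^0·-1^6·+1^-3 = +1.
(a,b)_13: α=2, u≡8; β=1, v≡1 (mod 13); (8|13)=-1, (1|13)=+1; sign (−1)^0·-1^1·+1^2 = -1.
(a,b)_37: α=0, u≡36; β=1, v≡28 (mod 37); (36|37)=+1, (28|37)=+1; sign (−1)^0·+1^1·+1^0 = +1.
(a,b)_19: α=0, u≡8; β=1, v≡9 (mod 19); (8|19)=-1, (9|19)=+1; sign (−1)^0·-1^1·+1^0 = -1.
(a,b)_2: α=1, β=5; u≡7, v≡5 (mod 8); ε(u)ε(v)=1·0, αω(v)=1·1, βω(u)=5·0; sum ≡ 1  ⇒  -1.
(a,b)_11: α=0, u≡10; β=-1, v≡10 (mod 11); (10|11)=-1, (10|11)=-1; sign (−1)^0·-1^-1·-1^0 = -1.
(a,b)_∞: sgn(-210)=−, sgn(-7037030)=−, so -1.
(a,b)_7: α=1, u≡3; β=1, v≡1 (mod 7); (3|7)=-1, (1|7)=+1; sign (−1)^1·-1^1·+1^1 = +1.
(-210, -7037030 / ℚ) ramifies at {2, 5, 11, 13, 19, ∞}: a division algebra.

[2, 5, 11, 13, 19, inf]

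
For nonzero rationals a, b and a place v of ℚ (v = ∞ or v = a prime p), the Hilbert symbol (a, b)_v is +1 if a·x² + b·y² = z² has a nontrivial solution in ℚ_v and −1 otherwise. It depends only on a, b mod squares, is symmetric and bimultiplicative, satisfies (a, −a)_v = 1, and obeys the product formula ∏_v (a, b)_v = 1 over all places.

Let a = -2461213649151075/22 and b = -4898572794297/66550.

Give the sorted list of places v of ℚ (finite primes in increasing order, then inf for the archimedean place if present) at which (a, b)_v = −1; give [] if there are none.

Mod squares: a ≡ -66, b ≡ -19734. Check v ∈ {∞, 2, 3, 5, 7, 11, 13, 17, 23}.
v=∞: -66 < 0 and -19734 < 0  ⇒  (a,b)_∞ = -1.
v=3: a=3^1·(≡2), b=3^7·(≡1) mod 3; (2|3)=-1, (1|3)=+1; (−1)^{1·7·1}·(-1)^7·(+1)^1 = +1.
v=7: a=7^4·(≡1), b=7^2·(≡6) mod 7; (1|7)=+1, (6|7)=-1; (−1)^{4·2·3}·(+1)^2·(-1)^4 = +1.
v=23: a=23^4·(≡4), b=23^3·(≡4) mod 23; (4|23)=+1, (4|23)=+1; (−1)^{4·3·11}·(+1)^3·(+1)^4 = +1.
v=17: a=17^2·(≡2), b=17^2·(≡14) mod 17; (2|17)=+1, (14|17)=-1; (−1)^{2·2·8}·(+1)^2·(-1)^2 = +1.
v=13: a=13^2·(≡1), b=13^1·(≡4) mod 13; (1|13)=+1, (4|13)=+1; (−1)^{2·1·6}·(+1)^1·(+1)^2 = +1.
v=11: a=11^-1·(≡3), b=11^-3·(≡10) mod 11; (3|11)=+1, (10|11)=-1; (−1)^{-1·-3·5}·(+1)^-3·(-1)^-1 = +1.
v=2: v_2(a)=-1, v_2(b)=-1; units ≡ 7, 5 (mod 8); ε·ε+αω+βω = 1·0+-1·1+-1·0 ≡ 1  ⇒  (a,b)_2 = -1.
v=5: a=5^2·(≡1), b=5^-2·(≡4) mod 5; (1|5)=+1, (4|5)=+1; (−1)^{2·-2·2}·(+1)^-2·(+1)^2 = +1.
|Ram(-66, -19734)| = 2, even; anisotropic at {2, ∞}.

[2, inf]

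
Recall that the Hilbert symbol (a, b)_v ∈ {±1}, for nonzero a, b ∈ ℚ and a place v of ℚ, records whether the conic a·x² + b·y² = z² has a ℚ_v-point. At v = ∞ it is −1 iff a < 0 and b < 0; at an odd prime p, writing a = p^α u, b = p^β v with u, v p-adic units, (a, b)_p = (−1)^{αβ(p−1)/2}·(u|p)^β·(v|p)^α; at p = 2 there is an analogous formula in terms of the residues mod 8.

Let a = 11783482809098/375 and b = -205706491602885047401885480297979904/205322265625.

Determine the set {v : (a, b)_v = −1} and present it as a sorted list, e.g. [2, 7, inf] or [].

[3, 17]

Mod squares: a ≡ 18888870, b ≡ -29526. Check v ∈ {∞, 2, 3, 5, 7, 11, 13, 17, 19, 23, 29, 37}.
v=7: a=7^3·(≡4), b=7^9·(≡3) mod 7; (4|7)=+1, (3|7)=-1; (−1)^{3·9·3}·(+1)^9·(-1)^3 = +1.
v=∞: 18888870 > 0 and -29526 < 0  ⇒  (a,b)_∞ = +1.
v=37: a=37^1·(≡27), b=37^3·(≡28) mod 37; (27|37)=+1, (28|37)=+1; (−1)^{1·3·18}·(+1)^3·(+1)^1 = +1.
v=23: a=23^2·(≡22), b=23^4·(≡1) mod 23; (22|23)=-1, (1|23)=+1; (−1)^{2·4·11}·(-1)^4·(+1)^2 = +1.
v=3: a=3^-1·(≡1), b=3^1·(≡1) mod 3; (1|3)=+1, (1|3)=+1; (−1)^{-1·1·1}·(+1)^1·(+1)^-1 = -1.
v=5: a=5^-3·(≡1), b=5^-12·(≡1) mod 5; (1|5)=+1, (1|5)=+1; (−1)^{-3·-12·2}·(+1)^-12·(+1)^-3 = +1.
v=19: a=19^2·(≡5), b=19^5·(≡7) mod 19; (5|19)=+1, (7|19)=+1; (−1)^{2·5·9}·(+1)^5·(+1)^2 = +1.
v=11: a=11^1·(≡1), b=11^2·(≡3) mod 11; (1|11)=+1, (3|11)=+1; (−1)^{1·2·5}·(+1)^2·(+1)^1 = +1.
v=17: a=17^1·(≡5), b=17^2·(≡11) mod 17; (5|17)=-1, (11|17)=-1; (−1)^{1·2·8}·(-1)^2·(-1)^1 = -1.
v=2: v_2(a)=1, v_2(b)=13; units ≡ 3, 5 (mod 8); ε·ε+αω+βω = 1·0+1·1+13·1 ≡ 0  ⇒  (a,b)_2 = +1.
v=29: a=29^0·(≡12), b=29^-2·(≡22) mod 29; (12|29)=-1, (22|29)=+1; (−1)^{0·-2·14}·(-1)^-2·(+1)^0 = +1.
v=13: a=13^1·(≡2), b=13^2·(≡4) mod 13; (2|13)=-1, (4|13)=+1; (−1)^{1·2·6}·(-1)^2·(+1)^1 = +1.
|Ram(18888870, -29526)| = 2, even; anisotropic at {3, 17}.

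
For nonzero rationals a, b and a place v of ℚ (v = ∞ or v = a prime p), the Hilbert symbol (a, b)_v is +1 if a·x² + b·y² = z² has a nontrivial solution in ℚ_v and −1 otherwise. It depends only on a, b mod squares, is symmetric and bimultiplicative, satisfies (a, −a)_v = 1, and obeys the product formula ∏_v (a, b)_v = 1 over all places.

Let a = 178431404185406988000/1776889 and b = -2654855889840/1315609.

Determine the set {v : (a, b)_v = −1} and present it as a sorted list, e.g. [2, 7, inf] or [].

[2, 5]

Mod squares: a ≡ 1870, b ≡ -19635. Check v ∈ {∞, 2, 3, 5, 7, 11, 17, 19, 23, 31, 37, 43}.
v=23: a=23^2·(≡20), b=23^0·(≡19) mod 23; (20|23)=-1, (19|23)=-1; (−1)^{2·0·11}·(-1)^0·(-1)^2 = +1.
v=19: a=19^2·(≡14), b=19^2·(≡16) mod 19; (14|19)=-1, (16|19)=+1; (−1)^{2·2·9}·(-1)^2·(+1)^2 = +1.
v=3: a=3^6·(≡1), b=3^5·(≡1) mod 3; (1|3)=+1, (1|3)=+1; (−1)^{6·5·1}·(+1)^5·(+1)^6 = +1.
v=31: a=31^-2·(≡18), b=31^-2·(≡28) mod 31; (18|31)=+1, (28|31)=+1; (−1)^{-2·-2·15}·(+1)^-2·(+1)^-2 = +1.
v=2: v_2(a)=5, v_2(b)=4; units ≡ 7, 5 (mod 8); ε·ε+αω+βω = 1·0+5·1+4·0 ≡ 1  ⇒  (a,b)_2 = -1.
v=∞: 1870 > 0 and -19635 < 0  ⇒  (a,b)_∞ = +1.
v=17: a=17^3·(≡8), b=17^3·(≡13) mod 17; (8|17)=+1, (13|17)=+1; (−1)^{3·3·8}·(+1)^3·(+1)^3 = +1.
v=37: a=37^0·(≡2), b=37^-2·(≡21) mod 37; (2|37)=-1, (21|37)=+1; (−1)^{0·-2·18}·(-1)^-2·(+1)^0 = +1.
v=43: a=43^-2·(≡11), b=43^0·(≡1) mod 43; (11|43)=+1, (1|43)=+1; (−1)^{-2·0·21}·(+1)^0·(+1)^-2 = +1.
v=7: a=7^2·(≡4), b=7^1·(≡2) mod 7; (4|7)=+1, (2|7)=+1; (−1)^{2·1·3}·(+1)^1·(+1)^2 = +1.
v=5: a=5^3·(≡1), b=5^1·(≡3) mod 5; (1|5)=+1, (3|5)=-1; (−1)^{3·1·2}·(+1)^1·(-1)^3 = -1.
v=11: a=11^3·(≡1), b=11^1·(≡7) mod 11; (1|11)=+1, (7|11)=-1; (−1)^{3·1·5}·(+1)^1·(-1)^3 = +1.
(1870, -19635 / ℚ) ramifies at {2, 5}: a division algebra.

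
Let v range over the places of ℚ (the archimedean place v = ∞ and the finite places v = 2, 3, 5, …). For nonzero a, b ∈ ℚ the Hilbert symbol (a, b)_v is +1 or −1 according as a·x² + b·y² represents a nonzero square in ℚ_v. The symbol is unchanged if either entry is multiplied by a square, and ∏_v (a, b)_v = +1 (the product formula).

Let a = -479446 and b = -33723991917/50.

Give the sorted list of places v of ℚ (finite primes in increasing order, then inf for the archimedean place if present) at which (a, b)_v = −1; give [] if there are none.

[29, 31, 37, inf]

(a, b) ≡ (-479446, -1263994) mod (ℚ^×)²; places V = {2, 3, 5, 7, 11, 19, 29, 31, 37, ∞}.
(a,b)_11: α=1, u≡7; β=2, v≡5 (mod 11); (7|11)=-1, (5|11)=+1; sign (−1)^0·-1^2·+1^1 = +1.
(a,b)_29: α=0, u≡11; β=1, v≡9 (mod 29); (11|29)=-1, (9|29)=+1; sign (−1)^0·-1^1·+1^0 = -1.
(a,b)_∞: sgn(-479446)=−, sgn(-1263994)=−, so -1.
(a,b)_19: α=1, u≡17; β=1, v≡14 (mod 19); (17|19)=+1, (14|19)=-1; sign (−1)^1·+1^1·-1^1 = +1.
(a,b)_31: α=1, u≡3; β=1, v≡27 (mod 31); (3|31)=-1, (27|31)=-1; sign (−1)^1·-1^1·-1^1 = -1.
(a,b)_37: α=1, u≡29; β=1, v≡7 (mod 37); (29|37)=-1, (7|37)=+1; sign (−1)^0·-1^1·+1^1 = -1.
(a,b)_7: α=0, u≡5; β=2, v≡6 (mod 7); (5|7)=-1, (6|7)=-1; sign (−1)^0·-1^2·-1^0 = +1.
(a,b)_5: α=0, u≡4; β=-2, v≡4 (mod 5); (4|5)=+1, (4|5)=+1; sign (−1)^0·+1^-2·+1^0 = +1.
(a,b)_2: α=1, β=-1; u≡5, v≡3 (mod 8); ε(u)ε(v)=0·1, αω(v)=1·1, βω(u)=-1·1; sum ≡ 0  ⇒  +1.
(a,b)_3: α=0, u≡2; β=2, v≡2 (mod 3); (2|3)=-1, (2|3)=-1; sign (−1)^0·-1^2·-1^0 = +1.
Ram(-479446, -1263994) = {29, 31, 37, ∞}; no ℚ_29-point on the conic.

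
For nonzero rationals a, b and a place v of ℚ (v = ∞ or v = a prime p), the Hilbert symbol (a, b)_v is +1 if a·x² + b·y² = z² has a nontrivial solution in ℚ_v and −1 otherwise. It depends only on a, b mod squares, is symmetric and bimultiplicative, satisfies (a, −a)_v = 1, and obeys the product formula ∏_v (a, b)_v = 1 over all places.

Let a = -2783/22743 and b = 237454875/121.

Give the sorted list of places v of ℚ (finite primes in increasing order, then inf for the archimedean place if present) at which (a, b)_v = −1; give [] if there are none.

[2, 7, 19, 23]

(a, b) ≡ (-161, 1995) mod (ℚ^×)²; places V = {2, 3, 5, 7, 11, 19, 23, ∞}.
(a,b)_5: α=0, u≡4; β=3, v≡4 (mod 5); (4|5)=+1, (4|5)=+1; sign (−1)^0·+1^3·+1^0 = +1.
(a,b)_3: α=-2, u≡1; β=3, v≡2 (mod 3); (1|3)=+1, (2|3)=-1; sign (−1)^0·+1^3·-1^-2 = +1.
(a,b)_∞: sgn(-161)=−, sgn(1995)=+, so +1.
(a,b)_2: α=0, β=0; u≡7, v≡3 (mod 8); ε(u)ε(v)=1·1, αω(v)=0·1, βω(u)=0·0; sum ≡ 1  ⇒  -1.
(a,b)_23: α=1, u≡13; β=2, v≡5 (mod 23); (13|23)=+1, (5|23)=-1; sign (−1)^0·+1^2·-1^1 = -1.
(a,b)_7: α=-1, u≡3; β=1, v≡3 (mod 7); (3|7)=-1, (3|7)=-1; sign (−1)^1·-1^1·-1^-1 = -1.
(a,b)_19: α=-2, u≡8; β=1, v≡2 (mod 19); (8|19)=-1, (2|19)=-1; sign (−1)^0·-1^1·-1^-2 = -1.
(a,b)_11: α=2, u≡9; β=-2, v≡9 (mod 11); (9|11)=+1, (9|11)=+1; sign (−1)^0·+1^-2·+1^2 = +1.
Ram(-161, 1995) = {2, 7, 19, 23}; no ℚ_2-point on the conic.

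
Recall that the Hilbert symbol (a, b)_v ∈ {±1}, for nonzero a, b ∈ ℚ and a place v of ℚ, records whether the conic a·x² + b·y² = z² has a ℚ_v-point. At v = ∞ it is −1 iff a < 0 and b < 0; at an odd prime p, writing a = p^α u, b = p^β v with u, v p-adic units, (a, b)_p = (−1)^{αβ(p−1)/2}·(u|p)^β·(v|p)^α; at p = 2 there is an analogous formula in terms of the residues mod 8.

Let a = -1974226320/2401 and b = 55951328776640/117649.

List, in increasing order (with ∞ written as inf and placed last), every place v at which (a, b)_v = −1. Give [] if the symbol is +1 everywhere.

[2, 5, 17, 31]

(a, b) ≡ (-113305, 215) mod (ℚ^×)²; places V = {2, 3, 5, 7, 11, 17, 31, 43, ∞}.
(a,b)_43: α=1, u≡40; β=1, v≡33 (mod 43); (40|43)=+1, (33|43)=-1; sign (−1)^1·+1^1·-1^1 = +1.
(a,b)_11: α=2, u≡2; β=4, v≡8 (mod 11); (2|11)=-1, (8|11)=-1; sign (−1)^0·-1^4·-1^2 = +1.
(a,b)_2: α=4, β=6; u≡7, v≡7 (mod 8); ε(u)ε(v)=1·1, αω(v)=4·0, βω(u)=6·0; sum ≡ 1  ⇒  -1.
(a,b)_17: α=1, u≡13; β=2, v≡11 (mod 17); (13|17)=+1, (11|17)=-1; sign (−1)^0·+1^2·-1^1 = -1.
(a,b)_31: α=1, u≡27; β=2, v≡3 (mod 31); (27|31)=-1, (3|31)=-1; sign (−1)^0·-1^2·-1^1 = -1.
(a,b)_∞: sgn(-113305)=−, sgn(215)=+, so +1.
(a,b)_3: α=2, u≡2; β=0, v≡2 (mod 3); (2|3)=-1, (2|3)=-1; sign (−1)^0·-1^0·-1^2 = +1.
(a,b)_5: α=1, u≡1; β=1, v≡2 (mod 5); (1|5)=+1, (2|5)=-1; sign (−1)^0·+1^1·-1^1 = -1.
(a,b)_7: α=-4, u≡4; β=-6, v≡3 (mod 7); (4|7)=+1, (3|7)=-1; sign (−1)^0·+1^-6·-1^-4 = +1.
(-113305, 215 / ℚ) ramifies at {2, 5, 17, 31}: a division algebra.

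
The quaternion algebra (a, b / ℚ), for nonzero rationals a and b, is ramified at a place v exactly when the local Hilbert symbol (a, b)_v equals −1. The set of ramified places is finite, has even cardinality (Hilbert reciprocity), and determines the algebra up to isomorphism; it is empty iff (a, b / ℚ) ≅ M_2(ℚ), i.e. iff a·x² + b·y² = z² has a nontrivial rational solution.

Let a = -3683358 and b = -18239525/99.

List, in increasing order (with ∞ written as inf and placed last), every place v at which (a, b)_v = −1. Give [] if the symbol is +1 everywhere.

Mod squares: a ≡ -409262, b ≡ -22231. Check v ∈ {∞, 2, 3, 5, 7, 11, 19, 23, 31, 41, 43, 47}.
v=31: a=31^1·(≡5), b=31^0·(≡27) mod 31; (5|31)=+1, (27|31)=-1; (−1)^{1·0·15}·(+1)^0·(-1)^1 = -1.
v=41: a=41^1·(≡34), b=41^0·(≡23) mod 41; (34|41)=-1, (23|41)=+1; (−1)^{1·0·20}·(-1)^0·(+1)^1 = +1.
v=19: a=19^0·(≡1), b=19^2·(≡18) mod 19; (1|19)=+1, (18|19)=-1; (−1)^{0·2·9}·(+1)^2·(-1)^0 = +1.
v=2: v_2(a)=1, v_2(b)=0; units ≡ 1, 1 (mod 8); ε·ε+αω+βω = 0·0+1·0+0·0 ≡ 0  ⇒  (a,b)_2 = +1.
v=5: a=5^0·(≡2), b=5^2·(≡1) mod 5; (2|5)=-1, (1|5)=+1; (−1)^{0·2·2}·(-1)^2·(+1)^0 = +1.
v=3: a=3^2·(≡1), b=3^-2·(≡2) mod 3; (1|3)=+1, (2|3)=-1; (−1)^{2·-2·1}·(+1)^-2·(-1)^2 = +1.
v=47: a=47^0·(≡32), b=47^1·(≡29) mod 47; (32|47)=+1, (29|47)=-1; (−1)^{0·1·23}·(+1)^1·(-1)^0 = +1.
v=11: a=11^0·(≡3), b=11^-1·(≡9) mod 11; (3|11)=+1, (9|11)=+1; (−1)^{0·-1·5}·(+1)^-1·(+1)^0 = +1.
v=43: a=43^0·(≡22), b=43^1·(≡28) mod 43; (22|43)=-1, (28|43)=-1; (−1)^{0·1·21}·(-1)^1·(-1)^0 = -1.
v=23: a=23^1·(≡3), b=23^0·(≡17) mod 23; (3|23)=+1, (17|23)=-1; (−1)^{1·0·11}·(+1)^0·(-1)^1 = -1.
v=7: a=7^1·(≡3), b=7^0·(≡4) mod 7; (3|7)=-1, (4|7)=+1; (−1)^{1·0·3}·(-1)^0·(+1)^1 = +1.
v=∞: -409262 < 0 and -22231 < 0  ⇒  (a,b)_∞ = -1.
|Ram(-409262, -22231)| = 4, even; anisotropic at {23, 31, 43, ∞}.

[23, 31, 43, inf]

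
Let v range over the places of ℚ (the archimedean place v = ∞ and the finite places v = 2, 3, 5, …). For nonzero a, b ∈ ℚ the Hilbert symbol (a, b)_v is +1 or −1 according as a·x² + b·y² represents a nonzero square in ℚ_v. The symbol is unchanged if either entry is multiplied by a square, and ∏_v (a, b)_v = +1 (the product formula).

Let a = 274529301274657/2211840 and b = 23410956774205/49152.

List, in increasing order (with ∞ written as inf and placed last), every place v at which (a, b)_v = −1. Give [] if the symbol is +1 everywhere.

Mod squares: a ≡ 4123095, b ≡ 242535. Check v ∈ {∞, 2, 3, 5, 7, 11, 13, 17, 19, 23, 37}.
v=11: a=11^2·(≡5), b=11^2·(≡2) mod 11; (5|11)=+1, (2|11)=-1; (−1)^{2·2·5}·(+1)^2·(-1)^2 = +1.
v=7: a=7^0·(≡2), b=7^2·(≡3) mod 7; (2|7)=+1, (3|7)=-1; (−1)^{0·2·3}·(+1)^2·(-1)^0 = +1.
v=19: a=19^1·(≡5), b=19^1·(≡11) mod 19; (5|19)=+1, (11|19)=+1; (−1)^{1·1·9}·(+1)^1·(+1)^1 = -1.
v=37: a=37^1·(≡10), b=37^1·(≡15) mod 37; (10|37)=+1, (15|37)=-1; (−1)^{1·1·18}·(+1)^1·(-1)^1 = -1.
v=5: a=5^-1·(≡4), b=5^1·(≡3) mod 5; (4|5)=+1, (3|5)=-1; (−1)^{-1·1·2}·(+1)^1·(-1)^-1 = -1.
v=23: a=23^1·(≡9), b=23^1·(≡10) mod 23; (9|23)=+1, (10|23)=-1; (−1)^{1·1·11}·(+1)^1·(-1)^1 = +1.
v=3: a=3^-3·(≡2), b=3^-1·(≡1) mod 3; (2|3)=-1, (1|3)=+1; (−1)^{-3·-1·1}·(-1)^-1·(+1)^-3 = +1.
v=∞: 4123095 > 0 and 242535 > 0  ⇒  (a,b)_∞ = +1.
v=13: a=13^4·(≡11), b=13^2·(≡6) mod 13; (11|13)=-1, (6|13)=-1; (−1)^{4·2·6}·(-1)^2·(-1)^4 = +1.
v=17: a=17^3·(≡1), b=17^2·(≡8) mod 17; (1|17)=+1, (8|17)=+1; (−1)^{3·2·8}·(+1)^2·(+1)^3 = +1.
v=2: v_2(a)=-14, v_2(b)=-14; units ≡ 7, 7 (mod 8); ε·ε+αω+βω = 1·1+-14·0+-14·0 ≡ 1  ⇒  (a,b)_2 = -1.
(4123095, 242535 / ℚ) ramifies at {2, 5, 19, 37}: a division algebra.

[2, 5, 19, 37]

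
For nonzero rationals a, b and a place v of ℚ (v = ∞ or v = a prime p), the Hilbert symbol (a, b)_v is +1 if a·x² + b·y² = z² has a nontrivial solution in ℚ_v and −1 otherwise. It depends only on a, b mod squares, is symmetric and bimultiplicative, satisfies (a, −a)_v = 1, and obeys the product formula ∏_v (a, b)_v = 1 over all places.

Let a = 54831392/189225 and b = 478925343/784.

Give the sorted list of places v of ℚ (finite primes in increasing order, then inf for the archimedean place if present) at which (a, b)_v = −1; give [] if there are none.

[13, 29]

Mod squares: a ≡ 2, b ≡ 147407. Check v ∈ {∞, 2, 3, 5, 7, 11, 13, 17, 19, 23, 29}.
v=5: a=5^-2·(≡3), b=5^0·(≡2) mod 5; (3|5)=-1, (2|5)=-1; (−1)^{-2·0·2}·(-1)^0·(-1)^-2 = +1.
v=3: a=3^-2·(≡2), b=3^2·(≡2) mod 3; (2|3)=-1, (2|3)=-1; (−1)^{-2·2·1}·(-1)^2·(-1)^-2 = +1.
v=19: a=19^0·(≡13), b=19^2·(≡9) mod 19; (13|19)=-1, (9|19)=+1; (−1)^{0·2·9}·(-1)^2·(+1)^0 = +1.
v=13: a=13^0·(≡7), b=13^1·(≡9) mod 13; (7|13)=-1, (9|13)=+1; (−1)^{0·1·6}·(-1)^1·(+1)^0 = -1.
v=∞: 2 > 0 and 147407 > 0  ⇒  (a,b)_∞ = +1.
v=17: a=17^2·(≡13), b=17^1·(≡1) mod 17; (13|17)=+1, (1|17)=+1; (−1)^{2·1·8}·(+1)^1·(+1)^2 = +1.
v=29: a=29^-2·(≡18), b=29^1·(≡8) mod 29; (18|29)=-1, (8|29)=-1; (−1)^{-2·1·14}·(-1)^1·(-1)^-2 = -1.
v=23: a=23^0·(≡9), b=23^1·(≡22) mod 23; (9|23)=+1, (22|23)=-1; (−1)^{0·1·11}·(+1)^1·(-1)^0 = +1.
v=2: v_2(a)=5, v_2(b)=-4; units ≡ 1, 7 (mod 8); ε·ε+αω+βω = 0·1+5·0+-4·0 ≡ 0  ⇒  (a,b)_2 = +1.
v=7: a=7^2·(≡2), b=7^-2·(≡4) mod 7; (2|7)=+1, (4|7)=+1; (−1)^{2·-2·3}·(+1)^-2·(+1)^2 = +1.
v=11: a=11^2·(≡6), b=11^0·(≡2) mod 11; (6|11)=-1, (2|11)=-1; (−1)^{2·0·5}·(-1)^0·(-1)^2 = +1.
Ram(2, 147407) = {13, 29}; no ℚ_13-point on the conic.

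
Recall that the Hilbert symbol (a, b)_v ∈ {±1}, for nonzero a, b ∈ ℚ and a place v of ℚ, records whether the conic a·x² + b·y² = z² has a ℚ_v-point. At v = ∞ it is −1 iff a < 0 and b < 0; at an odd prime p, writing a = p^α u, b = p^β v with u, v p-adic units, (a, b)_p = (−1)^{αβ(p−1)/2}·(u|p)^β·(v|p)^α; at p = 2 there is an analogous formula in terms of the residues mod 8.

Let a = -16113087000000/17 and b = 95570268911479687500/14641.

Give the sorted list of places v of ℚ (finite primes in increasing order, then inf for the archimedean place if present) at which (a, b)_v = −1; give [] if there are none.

[3, 31]

(a, b) ≡ (-391, 36363) mod (ℚ^×)²; places V = {2, 3, 5, 7, 11, 17, 23, 31, ∞}.
(a,b)_7: α=0, u≡1; β=4, v≡5 (mod 7); (1|7)=+1, (5|7)=-1; sign (−1)^0·+1^4·-1^0 = +1.
(a,b)_2: α=6, β=2; u≡1, v≡3 (mod 8); ε(u)ε(v)=0·1, αω(v)=6·1, βω(u)=2·0; sum ≡ 0  ⇒  +1.
(a,b)_31: α=2, u≡26; β=3, v≡21 (mod 31); (26|31)=-1, (21|31)=-1; sign (−1)^0·-1^3·-1^2 = -1.
(a,b)_11: α=0, u≡9; β=-4, v≡10 (mod 11); (9|11)=+1, (10|11)=-1; sign (−1)^0·+1^-4·-1^0 = +1.
(a,b)_3: α=6, u≡2; β=7, v≡1 (mod 3); (2|3)=-1, (1|3)=+1; sign (−1)^0·-1^7·+1^6 = -1.
(a,b)_5: α=6, u≡1; β=8, v≡3 (mod 5); (1|5)=+1, (3|5)=-1; sign (−1)^0·+1^8·-1^6 = +1.
(a,b)_∞: sgn(-391)=−, sgn(36363)=+, so +1.
(a,b)_17: α=-1, u≡3; β=1, v≡5 (mod 17); (3|17)=-1, (5|17)=-1; sign (−1)^0·-1^1·-1^-1 = +1.
(a,b)_23: α=1, u≡12; β=1, v≡21 (mod 23); (12|23)=+1, (21|23)=-1; sign (−1)^1·+1^1·-1^1 = +1.
|Ram(-391, 36363)| = 2, even; anisotropic at {3, 31}.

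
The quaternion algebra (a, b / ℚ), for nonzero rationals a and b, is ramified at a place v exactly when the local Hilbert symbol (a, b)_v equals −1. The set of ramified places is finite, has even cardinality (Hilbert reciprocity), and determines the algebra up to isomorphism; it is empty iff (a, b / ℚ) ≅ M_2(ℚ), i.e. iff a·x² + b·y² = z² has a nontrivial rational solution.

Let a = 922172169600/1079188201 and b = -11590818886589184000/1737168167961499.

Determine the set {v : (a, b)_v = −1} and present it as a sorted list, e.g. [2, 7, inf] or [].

[2, 7, 11, 13]

(a, b) ≡ (6, -10010) mod (ℚ^×)²; places V = {2, 3, 5, 7, 11, 13, 19, 23, ∞}.
(a,b)_11: α=4, u≡6; β=5, v≡3 (mod 11); (6|11)=-1, (3|11)=+1; sign (−1)^0·-1^5·+1^4 = -1.
(a,b)_2: α=7, β=11; u≡3, v≡3 (mod 8); ε(u)ε(v)=1·1, αω(v)=7·1, βω(u)=11·1; sum ≡ 1  ⇒  -1.
(a,b)_13: α=-2, u≡7; β=-3, v≡4 (mod 13); (7|13)=-1, (4|13)=+1; sign (−1)^0·-1^-3·+1^-2 = -1.
(a,b)_∞: sgn(6)=+, sgn(-10010)=−, so +1.
(a,b)_7: α=-2, u≡5; β=-5, v≡3 (mod 7); (5|7)=-1, (3|7)=-1; sign (−1)^0·-1^-5·-1^-2 = -1.
(a,b)_5: α=2, u≡4; β=3, v≡2 (mod 5); (4|5)=+1, (2|5)=-1; sign (−1)^0·+1^3·-1^2 = +1.
(a,b)_23: α=0, u≡4; β=2, v≡2 (mod 23); (4|23)=+1, (2|23)=+1; sign (−1)^0·+1^2·+1^0 = +1.
(a,b)_19: α=-4, u≡4; β=-6, v≡18 (mod 19); (4|19)=+1, (18|19)=-1; sign (−1)^0·+1^-6·-1^-4 = +1.
(a,b)_3: α=9, u≡2; β=12, v≡1 (mod 3); (2|3)=-1, (1|3)=+1; sign (−1)^0·-1^12·+1^9 = +1.
|Ram(6, -10010)| = 4, even; anisotropic at {2, 7, 11, 13}.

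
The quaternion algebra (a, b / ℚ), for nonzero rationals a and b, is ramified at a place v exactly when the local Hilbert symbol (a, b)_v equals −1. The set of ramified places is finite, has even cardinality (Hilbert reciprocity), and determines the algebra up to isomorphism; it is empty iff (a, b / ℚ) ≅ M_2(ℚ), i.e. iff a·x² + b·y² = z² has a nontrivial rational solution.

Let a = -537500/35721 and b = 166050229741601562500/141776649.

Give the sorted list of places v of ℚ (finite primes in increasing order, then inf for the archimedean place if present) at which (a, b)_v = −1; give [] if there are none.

[13, 47]

(a, b) ≡ (-215, 1243385) mod (ℚ^×)²; places V = {2, 3, 5, 7, 11, 13, 37, 43, 47, ∞}.
(a,b)_47: α=0, u≡39; β=1, v≡41 (mod 47); (39|47)=-1, (41|47)=-1; sign (−1)^0·-1^1·-1^0 = -1.
(a,b)_43: α=1, u≡24; β=4, v≡25 (mod 43); (24|43)=+1, (25|43)=+1; sign (−1)^0·+1^4·+1^1 = +1.
(a,b)_11: α=0, u≡1; β=1, v≡6 (mod 11); (1|11)=+1, (6|11)=-1; sign (−1)^0·+1^1·-1^0 = +1.
(a,b)_∞: sgn(-215)=−, sgn(1243385)=+, so +1.
(a,b)_2: α=2, β=2; u≡1, v≡1 (mod 8); ε(u)ε(v)=0·0, αω(v)=2·0, βω(u)=2·0; sum ≡ 0  ⇒  +1.
(a,b)_37: α=0, u≡30; β=1, v≡16 (mod 37); (30|37)=+1, (16|37)=+1; sign (−1)^0·+1^1·+1^0 = +1.
(a,b)_13: α=0, u≡5; β=1, v≡12 (mod 13); (5|13)=-1, (12|13)=+1; sign (−1)^0·-1^1·+1^0 = -1.
(a,b)_7: α=-2, u≡2; β=-4, v≡6 (mod 7); (2|7)=+1, (6|7)=-1; sign (−1)^0·+1^-4·-1^-2 = +1.
(a,b)_3: α=-6, u≡1; β=-10, v≡2 (mod 3); (1|3)=+1, (2|3)=-1; sign (−1)^0·+1^-10·-1^-6 = +1.
(a,b)_5: α=5, u≡3; β=11, v≡2 (mod 5); (3|5)=-1, (2|5)=-1; sign (−1)^0·-1^11·-1^5 = +1.
Ram(-215, 1243385) = {13, 47}; no ℚ_13-point on the conic.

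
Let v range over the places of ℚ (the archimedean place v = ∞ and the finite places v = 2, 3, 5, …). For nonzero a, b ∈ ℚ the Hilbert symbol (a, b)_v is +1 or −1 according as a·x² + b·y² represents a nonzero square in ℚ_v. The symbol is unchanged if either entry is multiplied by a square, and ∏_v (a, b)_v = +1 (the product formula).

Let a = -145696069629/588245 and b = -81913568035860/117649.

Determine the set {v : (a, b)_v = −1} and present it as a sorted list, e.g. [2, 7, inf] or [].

[2, 3, 5, 19, 29, inf]

(a, b) ≡ (-140505, -35547765) mod (ℚ^×)²; places V = {2, 3, 5, 7, 11, 17, 19, 23, 29, ∞}.
(a,b)_3: α=5, u≡1; β=3, v≡1 (mod 3); (1|3)=+1, (1|3)=+1; sign (−1)^1·+1^3·+1^5 = -1.
(a,b)_29: α=1, u≡19; β=1, v≡6 (mod 29); (19|29)=-1, (6|29)=+1; sign (−1)^0·-1^1·+1^1 = -1.
(a,b)_17: α=1, u≡12; β=1, v≡11 (mod 17); (12|17)=-1, (11|17)=-1; sign (−1)^0·-1^1·-1^1 = +1.
(a,b)_5: α=-1, u≡4; β=1, v≡2 (mod 5); (4|5)=+1, (2|5)=-1; sign (−1)^0·+1^1·-1^-1 = -1.
(a,b)_∞: sgn(-140505)=−, sgn(-35547765)=−, so -1.
(a,b)_2: α=0, β=2; u≡7, v≡3 (mod 8); ε(u)ε(v)=1·1, αω(v)=0·1, βω(u)=2·0; sum ≡ 1  ⇒  -1.
(a,b)_19: α=1, u≡13; β=1, v≡18 (mod 19); (13|19)=-1, (18|19)=-1; sign (−1)^1·-1^1·-1^1 = -1.
(a,b)_7: α=-6, u≡6; β=-6, v≡6 (mod 7); (6|7)=-1, (6|7)=-1; sign (−1)^0·-1^-6·-1^-6 = +1.
(a,b)_23: α=2, u≡18; β=3, v≡15 (mod 23); (18|23)=+1, (15|23)=-1; sign (−1)^0·+1^3·-1^2 = +1.
(a,b)_11: α=2, u≡3; β=3, v≡4 (mod 11); (3|11)=+1, (4|11)=+1; sign (−1)^0·+1^3·+1^2 = +1.
|Ram(-140505, -35547765)| = 6, even; anisotropic at {2, 3, 5, 19, 29, ∞}.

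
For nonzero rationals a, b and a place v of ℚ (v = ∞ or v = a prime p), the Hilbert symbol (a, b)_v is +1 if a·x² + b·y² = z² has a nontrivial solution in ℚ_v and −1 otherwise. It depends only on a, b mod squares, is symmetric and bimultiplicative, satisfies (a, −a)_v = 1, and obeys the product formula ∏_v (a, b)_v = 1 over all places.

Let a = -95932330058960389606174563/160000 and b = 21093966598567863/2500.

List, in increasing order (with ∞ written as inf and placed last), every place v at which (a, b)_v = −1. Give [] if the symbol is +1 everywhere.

[11, 13, 17, 37]

Mod squares: a ≡ -226083, b ≡ 21906183. Check v ∈ {∞, 2, 3, 5, 7, 11, 13, 17, 19, 31, 37, 47}.
v=37: a=37^2·(≡17), b=37^1·(≡24) mod 37; (17|37)=-1, (24|37)=-1; (−1)^{2·1·18}·(-1)^1·(-1)^2 = -1.
v=3: a=3^1·(≡2), b=3^1·(≡1) mod 3; (2|3)=-1, (1|3)=+1; (−1)^{1·1·1}·(-1)^1·(+1)^1 = +1.
v=11: a=11^1·(≡6), b=11^2·(≡2) mod 11; (6|11)=-1, (2|11)=-1; (−1)^{1·2·5}·(-1)^2·(-1)^1 = -1.
v=17: a=17^3·(≡11), b=17^1·(≡15) mod 17; (11|17)=-1, (15|17)=+1; (−1)^{3·1·8}·(-1)^1·(+1)^3 = -1.
v=47: a=47^2·(≡28), b=47^1·(≡17) mod 47; (28|47)=+1, (17|47)=+1; (−1)^{2·1·23}·(+1)^1·(+1)^2 = +1.
v=13: a=13^5·(≡10), b=13^3·(≡2) mod 13; (10|13)=+1, (2|13)=-1; (−1)^{5·3·6}·(+1)^3·(-1)^5 = -1.
v=5: a=5^-4·(≡2), b=5^-4·(≡2) mod 5; (2|5)=-1, (2|5)=-1; (−1)^{-4·-4·2}·(-1)^-4·(-1)^-4 = +1.
v=2: v_2(a)=-8, v_2(b)=-2; units ≡ 5, 7 (mod 8); ε·ε+αω+βω = 0·1+-8·0+-2·1 ≡ 0  ⇒  (a,b)_2 = +1.
v=∞: -226083 < 0 and 21906183 > 0  ⇒  (a,b)_∞ = +1.
v=7: a=7^2·(≡5), b=7^2·(≡6) mod 7; (5|7)=-1, (6|7)=-1; (−1)^{2·2·3}·(-1)^2·(-1)^2 = +1.
v=19: a=19^2·(≡1), b=19^1·(≡2) mod 19; (1|19)=+1, (2|19)=-1; (−1)^{2·1·9}·(+1)^1·(-1)^2 = +1.
v=31: a=31^3·(≡21), b=31^2·(≡5) mod 31; (21|31)=-1, (5|31)=+1; (−1)^{3·2·15}·(-1)^2·(+1)^3 = +1.
(-226083, 21906183 / ℚ) ramifies at {11, 13, 17, 37}: a division algebra.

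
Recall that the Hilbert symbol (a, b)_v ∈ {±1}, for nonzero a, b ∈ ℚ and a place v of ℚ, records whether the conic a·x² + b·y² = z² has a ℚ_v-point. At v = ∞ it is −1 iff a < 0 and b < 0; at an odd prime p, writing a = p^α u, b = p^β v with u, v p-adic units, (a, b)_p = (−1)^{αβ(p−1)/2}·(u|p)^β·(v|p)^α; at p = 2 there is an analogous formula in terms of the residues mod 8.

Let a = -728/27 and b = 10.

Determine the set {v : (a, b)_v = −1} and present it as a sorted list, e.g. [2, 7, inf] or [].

[2, 7]

(a, b) ≡ (-546, 10) mod (ℚ^×)²; places V = {2, 3, 5, 7, 13, ∞}.
(a,b)_5: α=0, u≡1; β=1, v≡2 (mod 5); (1|5)=+1, (2|5)=-1; sign (−1)^0·+1^1·-1^0 = +1.
(a,b)_7: α=1, u≡6; β=0, v≡3 (mod 7); (6|7)=-1, (3|7)=-1; sign (−1)^0·-1^0·-1^1 = -1.
(a,b)_2: α=3, β=1; u≡7, v≡5 (mod 8); ε(u)ε(v)=1·0, αω(v)=3·1, βω(u)=1·0; sum ≡ 1  ⇒  -1.
(a,b)_13: α=1, u≡9; β=0, v≡10 (mod 13); (9|13)=+1, (10|13)=+1; sign (−1)^0·+1^0·+1^1 = +1.
(a,b)_3: α=-3, u≡1; β=0, v≡1 (mod 3); (1|3)=+1, (1|3)=+1; sign (−1)^0·+1^0·+1^-3 = +1.
(a,b)_∞: sgn(-546)=−, sgn(10)=+, so +1.
(-546, 10 / ℚ) ramifies at {2, 7}: a division algebra.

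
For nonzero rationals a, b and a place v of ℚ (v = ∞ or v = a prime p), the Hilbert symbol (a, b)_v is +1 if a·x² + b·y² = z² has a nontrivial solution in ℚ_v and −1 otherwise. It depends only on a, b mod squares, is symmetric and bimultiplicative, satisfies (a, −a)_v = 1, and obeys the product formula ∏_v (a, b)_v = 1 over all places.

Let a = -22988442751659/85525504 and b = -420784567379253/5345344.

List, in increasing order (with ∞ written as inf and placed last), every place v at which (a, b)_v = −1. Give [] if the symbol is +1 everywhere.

[3, inf]

(a, b) ≡ (-1419, -9933) mod (ℚ^×)²; places V = {2, 3, 7, 11, 17, 19, 29, 43, ∞}.
(a,b)_29: α=2, u≡19; β=0, v≡14 (mod 29); (19|29)=-1, (14|29)=-1; sign (−1)^0·-1^0·-1^2 = +1.
(a,b)_19: α=2, u≡7; β=0, v≡4 (mod 19); (7|19)=+1, (4|19)=+1; sign (−1)^0·+1^0·+1^2 = +1.
(a,b)_11: α=3, u≡4; β=5, v≡7 (mod 11); (4|11)=+1, (7|11)=-1; sign (−1)^1·+1^5·-1^3 = +1.
(a,b)_2: α=-10, β=-6; u≡5, v≡3 (mod 8); ε(u)ε(v)=0·1, αω(v)=-10·1, βω(u)=-6·1; sum ≡ 0  ⇒  +1.
(a,b)_43: α=1, u≡25; β=1, v≡22 (mod 43); (25|43)=+1, (22|43)=-1; sign (−1)^1·+1^1·-1^1 = +1.
(a,b)_∞: sgn(-1419)=−, sgn(-9933)=−, so -1.
(a,b)_17: α=-4, u≡9; β=-4, v≡5 (mod 17); (9|17)=+1, (5|17)=-1; sign (−1)^0·+1^-4·-1^-4 = +1.
(a,b)_3: α=3, u≡1; β=11, v≡1 (mod 3); (1|3)=+1, (1|3)=+1; sign (−1)^1·+1^11·+1^3 = -1.
(a,b)_7: α=2, u≡4; β=3, v≡1 (mod 7); (4|7)=+1, (1|7)=+1; sign (−1)^0·+1^3·+1^2 = +1.
Ram(-1419, -9933) = {3, ∞}; no ℚ_3-point on the conic.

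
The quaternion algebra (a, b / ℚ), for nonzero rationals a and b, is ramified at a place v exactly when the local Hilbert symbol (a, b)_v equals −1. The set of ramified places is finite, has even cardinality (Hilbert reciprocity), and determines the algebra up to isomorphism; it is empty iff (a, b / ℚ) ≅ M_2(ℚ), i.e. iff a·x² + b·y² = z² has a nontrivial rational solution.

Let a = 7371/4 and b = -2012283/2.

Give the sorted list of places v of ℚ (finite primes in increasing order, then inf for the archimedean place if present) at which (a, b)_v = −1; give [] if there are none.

[2, 13]

Mod squares: a ≡ 91, b ≡ -6. Check v ∈ {∞, 2, 3, 7, 13}.
v=7: a=7^1·(≡6), b=7^2·(≡1) mod 7; (6|7)=-1, (1|7)=+1; (−1)^{1·2·3}·(-1)^2·(+1)^1 = +1.
v=∞: 91 > 0 and -6 < 0  ⇒  (a,b)_∞ = +1.
v=3: a=3^4·(≡1), b=3^5·(≡1) mod 3; (1|3)=+1, (1|3)=+1; (−1)^{4·5·1}·(+1)^5·(+1)^4 = +1.
v=2: v_2(a)=-2, v_2(b)=-1; units ≡ 3, 5 (mod 8); ε·ε+αω+βω = 1·0+-2·1+-1·1 ≡ 1  ⇒  (a,b)_2 = -1.
v=13: a=13^1·(≡2), b=13^2·(≡7) mod 13; (2|13)=-1, (7|13)=-1; (−1)^{1·2·6}·(-1)^2·(-1)^1 = -1.
|Ram(91, -6)| = 2, even; anisotropic at {2, 13}.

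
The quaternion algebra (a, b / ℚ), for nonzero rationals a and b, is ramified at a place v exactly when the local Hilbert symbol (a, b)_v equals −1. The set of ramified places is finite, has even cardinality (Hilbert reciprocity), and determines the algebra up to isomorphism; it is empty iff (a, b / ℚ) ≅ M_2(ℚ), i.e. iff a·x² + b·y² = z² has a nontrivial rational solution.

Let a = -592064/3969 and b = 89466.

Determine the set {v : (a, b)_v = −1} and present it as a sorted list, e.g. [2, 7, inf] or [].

[2, 13]

(a, b) ≡ (-11, 89466) mod (ℚ^×)²; places V = {2, 3, 7, 11, 13, 29, 31, 37, ∞}.
(a,b)_13: α=0, u≡2; β=1, v≡5 (mod 13); (2|13)=-1, (5|13)=-1; sign (−1)^0·-1^1·-1^0 = -1.
(a,b)_29: α=2, u≡2; β=0, v≡1 (mod 29); (2|29)=-1, (1|29)=+1; sign (−1)^0·-1^0·+1^2 = +1.
(a,b)_37: α=0, u≡1; β=1, v≡13 (mod 37); (1|37)=+1, (13|37)=-1; sign (−1)^0·+1^1·-1^0 = +1.
(a,b)_31: α=0, u≡5; β=1, v≡3 (mod 31); (5|31)=+1, (3|31)=-1; sign (−1)^0·+1^1·-1^0 = +1.
(a,b)_3: α=-4, u≡1; β=1, v≡2 (mod 3); (1|3)=+1, (2|3)=-1; sign (−1)^0·+1^1·-1^-4 = +1.
(a,b)_7: α=-2, u≡6; β=0, v≡6 (mod 7); (6|7)=-1, (6|7)=-1; sign (−1)^0·-1^0·-1^-2 = +1.
(a,b)_11: α=1, u≡6; β=0, v≡3 (mod 11); (6|11)=-1, (3|11)=+1; sign (−1)^0·-1^0·+1^1 = +1.
(a,b)_∞: sgn(-11)=−, sgn(89466)=+, so +1.
(a,b)_2: α=6, β=1; u≡5, v≡5 (mod 8); ε(u)ε(v)=0·0, αω(v)=6·1, βω(u)=1·1; sum ≡ 1  ⇒  -1.
Ram(-11, 89466) = {2, 13}; no ℚ_2-point on the conic.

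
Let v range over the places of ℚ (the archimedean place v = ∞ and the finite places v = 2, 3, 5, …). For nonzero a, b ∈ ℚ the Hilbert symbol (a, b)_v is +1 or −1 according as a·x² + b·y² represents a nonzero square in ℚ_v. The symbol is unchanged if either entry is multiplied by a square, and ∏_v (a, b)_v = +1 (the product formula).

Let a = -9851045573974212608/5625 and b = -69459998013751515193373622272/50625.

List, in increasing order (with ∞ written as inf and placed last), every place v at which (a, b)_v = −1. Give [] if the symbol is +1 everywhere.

[7, 11, 13, 17, 19, inf]

(a, b) ≡ (-323, -1364363) mod (ℚ^×)²; places V = {2, 3, 5, 7, 11, 13, 17, 19, 29, 47, ∞}.
(a,b)_5: α=-4, u≡3; β=-4, v≡3 (mod 5); (3|5)=-1, (3|5)=-1; sign (−1)^0·-1^-4·-1^-4 = +1.
(a,b)_∞: sgn(-323)=−, sgn(-1364363)=−, so -1.
(a,b)_2: α=14, β=18; u≡5, v≡5 (mod 8); ε(u)ε(v)=0·0, αω(v)=14·1, βω(u)=18·1; sum ≡ 0  ⇒  +1.
(a,b)_7: α=2, u≡6; β=3, v≡6 (mod 7); (6|7)=-1, (6|7)=-1; sign (−1)^0·-1^3·-1^2 = -1.
(a,b)_13: α=2, u≡5; β=3, v≡2 (mod 13); (5|13)=-1, (2|13)=-1; sign (−1)^0·-1^3·-1^2 = -1.
(a,b)_11: α=2, u≡10; β=3, v≡3 (mod 11); (10|11)=-1, (3|11)=+1; sign (−1)^0·-1^3·+1^2 = -1.
(a,b)_3: α=-2, u≡1; β=-4, v≡1 (mod 3); (1|3)=+1, (1|3)=+1; sign (−1)^0·+1^-4·+1^-2 = +1.
(a,b)_19: α=1, u≡8; β=2, v≡8 (mod 19); (8|19)=-1, (8|19)=-1; sign (−1)^0·-1^2·-1^1 = -1.
(a,b)_47: α=2, u≡25; β=3, v≡37 (mod 47); (25|47)=+1, (37|47)=+1; sign (−1)^0·+1^3·+1^2 = +1.
(a,b)_17: α=1, u≡9; β=2, v≡12 (mod 17); (9|17)=+1, (12|17)=-1; sign (−1)^0·+1^2·-1^1 = -1.
(a,b)_29: α=2, u≡24; β=3, v≡28 (mod 29); (24|29)=+1, (28|29)=+1; sign (−1)^0·+1^3·+1^2 = +1.
Ram(-323, -1364363) = {7, 11, 13, 17, 19, ∞}; no ℚ_7-point on the conic.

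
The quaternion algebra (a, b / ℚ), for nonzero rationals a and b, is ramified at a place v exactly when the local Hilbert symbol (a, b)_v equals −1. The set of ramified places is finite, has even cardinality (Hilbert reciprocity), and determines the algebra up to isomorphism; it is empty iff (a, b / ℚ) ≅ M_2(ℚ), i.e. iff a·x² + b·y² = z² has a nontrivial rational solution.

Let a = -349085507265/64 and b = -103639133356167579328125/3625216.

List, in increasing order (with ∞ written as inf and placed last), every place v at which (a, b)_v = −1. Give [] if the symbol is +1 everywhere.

(a, b) ≡ (-107443985, -21488797) mod (ℚ^×)²; places V = {2, 3, 5, 7, 11, 17, 19, 29, 31, 41, 53, ∞}.
(a,b)_11: α=1, u≡7; β=1, v≡8 (mod 11); (7|11)=-1, (8|11)=-1; sign (−1)^1·-1^1·-1^1 = -1.
(a,b)_∞: sgn(-107443985)=−, sgn(-21488797)=−, so -1.
(a,b)_29: α=1, u≡27; β=1, v≡18 (mod 29); (27|29)=-1, (18|29)=-1; sign (−1)^0·-1^1·-1^1 = +1.
(a,b)_31: α=1, u≡2; β=1, v≡7 (mod 31); (2|31)=+1, (7|31)=+1; sign (−1)^1·+1^1·+1^1 = -1.
(a,b)_3: α=2, u≡1; β=8, v≡2 (mod 3); (1|3)=+1, (2|3)=-1; sign (−1)^0·+1^8·-1^2 = +1.
(a,b)_7: α=0, u≡2; β=-2, v≡5 (mod 7); (2|7)=+1, (5|7)=-1; sign (−1)^0·+1^-2·-1^0 = +1.
(a,b)_41: α=1, u≡7; β=1, v≡7 (mod 41); (7|41)=-1, (7|41)=-1; sign (−1)^0·-1^1·-1^1 = +1.
(a,b)_5: α=1, u≡3; β=6, v≡3 (mod 5); (3|5)=-1, (3|5)=-1; sign (−1)^0·-1^6·-1^1 = -1.
(a,b)_19: α=2, u≡13; β=6, v≡8 (mod 19); (13|19)=-1, (8|19)=-1; sign (−1)^0·-1^6·-1^2 = +1.
(a,b)_53: α=1, u≡41; β=1, v≡15 (mod 53); (41|53)=-1, (15|53)=+1; sign (−1)^0·-1^1·+1^1 = -1.
(a,b)_17: α=0, u≡12; β=-2, v≡9 (mod 17); (12|17)=-1, (9|17)=+1; sign (−1)^0·-1^-2·+1^0 = +1.
(a,b)_2: α=-6, β=-8; u≡7, v≡3 (mod 8); ε(u)ε(v)=1·1, αω(v)=-6·1, βω(u)=-8·0; sum ≡ 1  ⇒  -1.
Ram(-107443985, -21488797) = {2, 5, 11, 31, 53, ∞}; no ℚ_2-point on the conic.

[2, 5, 11, 31, 53, inf]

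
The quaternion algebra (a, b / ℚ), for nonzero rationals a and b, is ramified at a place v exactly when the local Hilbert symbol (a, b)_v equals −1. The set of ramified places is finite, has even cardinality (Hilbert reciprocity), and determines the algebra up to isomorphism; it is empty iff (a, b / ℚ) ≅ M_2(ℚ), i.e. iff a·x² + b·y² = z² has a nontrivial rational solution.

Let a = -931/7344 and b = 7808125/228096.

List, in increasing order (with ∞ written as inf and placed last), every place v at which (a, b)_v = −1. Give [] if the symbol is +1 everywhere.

[2, 3, 11, 13, 17, 19]

Mod squares: a ≡ -969, b ≡ 143. Check v ∈ {∞, 2, 3, 5, 7, 11, 13, 17, 19, 31}.
v=5: a=5^0·(≡1), b=5^4·(≡3) mod 5; (1|5)=+1, (3|5)=-1; (−1)^{0·4·2}·(+1)^4·(-1)^0 = +1.
v=11: a=11^0·(≡10), b=11^-1·(≡6) mod 11; (10|11)=-1, (6|11)=-1; (−1)^{0·-1·5}·(-1)^-1·(-1)^0 = -1.
v=19: a=19^1·(≡16), b=19^0·(≡18) mod 19; (16|19)=+1, (18|19)=-1; (−1)^{1·0·9}·(+1)^0·(-1)^1 = -1.
v=31: a=31^0·(≡21), b=31^2·(≡14) mod 31; (21|31)=-1, (14|31)=+1; (−1)^{0·2·15}·(-1)^2·(+1)^0 = +1.
v=∞: -969 < 0 and 143 > 0  ⇒  (a,b)_∞ = +1.
v=17: a=17^-1·(≡3), b=17^0·(≡6) mod 17; (3|17)=-1, (6|17)=-1; (−1)^{-1·0·8}·(-1)^0·(-1)^-1 = -1.
v=7: a=7^2·(≡2), b=7^0·(≡3) mod 7; (2|7)=+1, (3|7)=-1; (−1)^{2·0·3}·(+1)^0·(-1)^2 = +1.
v=2: v_2(a)=-4, v_2(b)=-8; units ≡ 7, 7 (mod 8); ε·ε+αω+βω = 1·1+-4·0+-8·0 ≡ 1  ⇒  (a,b)_2 = -1.
v=13: a=13^0·(≡8), b=13^1·(≡7) mod 13; (8|13)=-1, (7|13)=-1; (−1)^{0·1·6}·(-1)^1·(-1)^0 = -1.
v=3: a=3^-3·(≡1), b=3^-4·(≡2) mod 3; (1|3)=+1, (2|3)=-1; (−1)^{-3·-4·1}·(+1)^-4·(-1)^-3 = -1.
(-969, 143 / ℚ) ramifies at {2, 3, 11, 13, 17, 19}: a division algebra.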